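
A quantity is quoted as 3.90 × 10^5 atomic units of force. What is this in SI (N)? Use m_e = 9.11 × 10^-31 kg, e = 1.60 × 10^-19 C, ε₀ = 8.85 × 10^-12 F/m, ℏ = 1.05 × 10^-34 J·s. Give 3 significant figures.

0.0325 N

One atomic unit of force: F_au = E_h/a₀ = m_e²e⁶/((4πε₀)³ℏ⁴) = 8.33 × 10^-8 N.
3.90 × 10^5 × 8.33 × 10^-8 N = 0.0325 N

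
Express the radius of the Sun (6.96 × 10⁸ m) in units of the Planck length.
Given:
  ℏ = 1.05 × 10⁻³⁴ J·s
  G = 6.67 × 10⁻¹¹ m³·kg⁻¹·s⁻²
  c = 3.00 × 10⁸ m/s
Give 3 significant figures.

4.32 × 10⁴³

Planck length: ℓ_P = √(ℏG/c³) = 1.61 × 10⁻³⁵ m.
6.96 × 10⁸ / 1.61 × 10⁻³⁵ = 4.32 × 10⁴³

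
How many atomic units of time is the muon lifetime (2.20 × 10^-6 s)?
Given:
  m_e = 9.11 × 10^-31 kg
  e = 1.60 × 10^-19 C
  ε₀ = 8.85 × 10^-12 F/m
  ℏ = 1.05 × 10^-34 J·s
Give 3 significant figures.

atomic unit of time: τ_au = (4πε₀)²ℏ³/(m_e e⁴) = 2.40 × 10^-17 s.
2.20 × 10^-6 / 2.40 × 10^-17 = 9.17 × 10^10

9.17 × 10^10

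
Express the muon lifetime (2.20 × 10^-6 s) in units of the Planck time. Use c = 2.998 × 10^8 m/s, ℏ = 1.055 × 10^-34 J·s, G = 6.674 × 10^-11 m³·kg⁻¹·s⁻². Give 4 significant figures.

4.080 × 10^37

Planck time: t_P = √(ℏG/c⁵) = 5.392 × 10^-44 s.
2.20 × 10^-6 / 5.392 × 10^-44 = 4.080 × 10^37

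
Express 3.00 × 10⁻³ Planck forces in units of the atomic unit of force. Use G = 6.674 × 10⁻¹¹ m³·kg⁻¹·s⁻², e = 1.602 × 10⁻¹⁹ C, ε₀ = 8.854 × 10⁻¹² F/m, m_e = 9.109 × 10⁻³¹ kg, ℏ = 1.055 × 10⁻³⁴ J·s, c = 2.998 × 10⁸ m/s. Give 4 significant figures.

Planck force: F_P = c⁴/G = 1.210 × 10⁴⁴ N
atomic unit of force: F_au = E_h/a₀ = m_e²e⁶/((4πε₀)³ℏ⁴) = 8.220 × 10⁻⁸ N
3.00 × 10⁻³ × 1.210 × 10⁴⁴ / 8.220 × 10⁻⁸ = 4.418 × 10⁴⁸

4.418 × 10⁴⁸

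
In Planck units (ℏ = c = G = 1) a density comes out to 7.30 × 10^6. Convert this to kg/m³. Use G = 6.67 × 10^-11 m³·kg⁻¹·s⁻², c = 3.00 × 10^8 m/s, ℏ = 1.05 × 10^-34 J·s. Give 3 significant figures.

One Planck density: ρ_P = c⁵/(ℏG²) = 5.20 × 10^96 kg/m³.
7.30 × 10^6 × 5.20 × 10^96 kg/m³ = 3.80 × 10^103 kg/m³

3.80 × 10^103 kg/m³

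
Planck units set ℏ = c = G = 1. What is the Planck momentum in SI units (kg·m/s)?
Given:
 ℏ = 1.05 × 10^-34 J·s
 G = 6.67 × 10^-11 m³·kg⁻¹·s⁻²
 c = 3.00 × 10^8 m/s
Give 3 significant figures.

From ℏ = c = G = 1 the momentum scale is p_P = √(ℏc³/G).
  = √(42.5)
  = 6.52 kg·m/s

6.52 kg·m/s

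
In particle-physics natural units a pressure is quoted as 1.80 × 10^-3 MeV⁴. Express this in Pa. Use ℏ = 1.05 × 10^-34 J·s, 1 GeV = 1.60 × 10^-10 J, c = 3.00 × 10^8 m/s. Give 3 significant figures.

3.77 × 10^22 Pa

Pressure is [E]/[L]³ = [E]⁴/(ℏc)³.
1 GeV⁴ → 1/(ℏc)³ × (1 GeV in J)⁴ = 2.10 × 10^37 Pa.
Convert the energy scale: 1.80 × 10^-3 MeV⁴ = 1.80 × 10^-15 GeV⁴.
Result: 1.80 × 10^-15 × 2.10 × 10^37 = 3.77 × 10^22 Pa.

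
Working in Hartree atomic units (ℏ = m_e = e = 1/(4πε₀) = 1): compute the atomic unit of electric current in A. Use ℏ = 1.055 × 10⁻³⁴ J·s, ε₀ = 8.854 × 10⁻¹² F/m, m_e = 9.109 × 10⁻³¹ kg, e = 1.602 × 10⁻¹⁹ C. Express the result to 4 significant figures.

6.612 × 10⁻³ A

The unique combination of the constants set to 1 with dimensions of current is I_au = e E_h/ℏ = m_e e⁵/((4πε₀)²ℏ³).
E_h = 4.354 × 10⁻¹⁸ J
e·E_h/ℏ = 6.612 × 10⁻³ A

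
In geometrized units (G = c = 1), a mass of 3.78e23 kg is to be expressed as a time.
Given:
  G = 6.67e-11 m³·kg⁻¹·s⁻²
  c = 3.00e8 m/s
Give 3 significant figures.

9.34e-13 s

Mass → time via G/c³.
3.78e23 kg × (G/c³) = 9.34e-13 s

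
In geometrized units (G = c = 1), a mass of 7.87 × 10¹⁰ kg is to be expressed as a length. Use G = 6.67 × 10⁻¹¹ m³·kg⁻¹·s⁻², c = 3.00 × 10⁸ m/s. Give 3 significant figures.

5.83 × 10⁻¹⁷ m

In G = c = 1 units mass has dimensions of length; the conversion factor is G/c².
7.87 × 10¹⁰ kg × (G/c²) = 5.83 × 10⁻¹⁷ m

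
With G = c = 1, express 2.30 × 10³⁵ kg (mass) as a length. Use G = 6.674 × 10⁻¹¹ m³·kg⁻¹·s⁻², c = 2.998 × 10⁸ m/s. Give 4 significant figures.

In G = c = 1 units mass has dimensions of length; the conversion factor is G/c².
2.30 × 10³⁵ kg × (G/c²) = 1.708 × 10⁸ m

1.708 × 10⁸ m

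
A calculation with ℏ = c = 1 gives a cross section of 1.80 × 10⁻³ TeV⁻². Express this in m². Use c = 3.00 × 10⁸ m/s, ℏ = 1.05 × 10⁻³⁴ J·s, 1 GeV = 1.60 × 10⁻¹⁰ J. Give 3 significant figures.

6.98 × 10⁻⁴¹ m²

Area is [L]² = [E]⁻²·(ℏc)²; restore (ℏc)².
1 GeV⁻² → (ℏc)² × (1 GeV in J)⁻² = 3.88 × 10⁻³² m².
Convert the energy scale: 1.80 × 10⁻³ TeV⁻² = 1.80 × 10⁻⁹ GeV⁻².
Result: 1.80 × 10⁻⁹ × 3.88 × 10⁻³² = 6.98 × 10⁻⁴¹ m².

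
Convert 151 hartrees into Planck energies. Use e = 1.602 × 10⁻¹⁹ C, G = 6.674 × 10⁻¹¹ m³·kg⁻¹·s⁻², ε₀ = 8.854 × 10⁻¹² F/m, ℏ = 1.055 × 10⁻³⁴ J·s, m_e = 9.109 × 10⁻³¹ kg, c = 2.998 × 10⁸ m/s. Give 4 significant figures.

3.360 × 10⁻²⁵

hartree: E_h = m_e e⁴/(4πε₀ℏ)² = 4.354 × 10⁻¹⁸ J
Planck energy: E_P = √(ℏc⁵/G) = 1.957 × 10⁹ J
151 × 4.354 × 10⁻¹⁸ / 1.957 × 10⁹ = 3.360 × 10⁻²⁵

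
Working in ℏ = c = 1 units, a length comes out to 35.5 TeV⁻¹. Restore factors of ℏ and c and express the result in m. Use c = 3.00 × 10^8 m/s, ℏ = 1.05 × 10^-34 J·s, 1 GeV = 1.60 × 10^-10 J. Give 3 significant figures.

A length is [E]⁻¹ in ℏ=c=1; restore one factor of ℏc.
1 GeV⁻¹ → ℏc × (1 GeV in J)⁻¹ = 1.97 × 10^-16 m.
Convert the energy scale: 35.5 TeV⁻¹ = 0.0355 GeV⁻¹.
Result: 0.0355 × 1.97 × 10^-16 = 6.99 × 10^-18 m.

6.99 × 10^-18 m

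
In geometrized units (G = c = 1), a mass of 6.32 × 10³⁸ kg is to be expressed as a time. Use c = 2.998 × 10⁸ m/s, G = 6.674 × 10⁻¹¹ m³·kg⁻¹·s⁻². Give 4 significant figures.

Mass → time via G/c³.
6.32 × 10³⁸ kg × (G/c³) = 1.565 × 10³ s

1.565 × 10³ s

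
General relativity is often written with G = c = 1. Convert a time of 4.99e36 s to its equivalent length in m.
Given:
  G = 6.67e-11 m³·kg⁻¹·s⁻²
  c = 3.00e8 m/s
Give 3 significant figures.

Time → length via c.
4.99e36 s × (c) = 1.50e45 m

1.50e45 m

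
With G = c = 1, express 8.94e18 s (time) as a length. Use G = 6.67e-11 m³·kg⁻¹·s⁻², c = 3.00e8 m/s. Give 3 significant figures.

2.68e27 m

Time → length via c.
8.94e18 s × (c) = 2.68e27 m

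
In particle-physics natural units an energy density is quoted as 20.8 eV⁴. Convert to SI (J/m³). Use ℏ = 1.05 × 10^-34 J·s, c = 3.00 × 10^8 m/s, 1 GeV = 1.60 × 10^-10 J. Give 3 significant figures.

[E]/[L]³ = [E]⁴/(ℏc)³; restore (ℏc)⁻³.
1 GeV⁴ → 1/(ℏc)³ × (1 GeV in J)⁴ = 2.10 × 10^37 J/m³.
Convert the energy scale: 20.8 eV⁴ = 2.08 × 10^-35 GeV⁴.
Result: 2.08 × 10^-35 × 2.10 × 10^37 = 436 J/m³.

436 J/m³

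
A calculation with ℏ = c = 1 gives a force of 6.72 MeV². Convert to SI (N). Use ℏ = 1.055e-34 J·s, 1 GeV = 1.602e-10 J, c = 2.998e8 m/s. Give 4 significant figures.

5.453 N

Force is [E]/[L] = [E]²/(ℏc); restore (ℏc)⁻¹.
1 GeV² → 1/(ℏc) × (1 GeV in J)² = 8.114e5 N.
Convert the energy scale: 6.72 MeV² = 6.72e-6 GeV².
Result: 6.72e-6 × 8.114e5 = 5.453 N.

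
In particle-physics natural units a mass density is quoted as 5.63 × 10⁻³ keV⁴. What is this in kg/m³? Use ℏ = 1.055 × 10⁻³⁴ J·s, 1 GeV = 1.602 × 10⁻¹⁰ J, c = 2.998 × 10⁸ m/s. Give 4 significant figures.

1.304 × 10⁻⁶ kg/m³

Mass density is [E]/(c²[L]³) = [E]⁴/(ℏ³c⁵).
1 GeV⁴ → 1/(ℏ³c⁵) × (1 GeV in J)⁴ = 2.316 × 10²⁰ kg/m³.
Convert the energy scale: 5.63 × 10⁻³ keV⁴ = 5.63 × 10⁻²⁷ GeV⁴.
Result: 5.63 × 10⁻²⁷ × 2.316 × 10²⁰ = 1.304 × 10⁻⁶ kg/m³.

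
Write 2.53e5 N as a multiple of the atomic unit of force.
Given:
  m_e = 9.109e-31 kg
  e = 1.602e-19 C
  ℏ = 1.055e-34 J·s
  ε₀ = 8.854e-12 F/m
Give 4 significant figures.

3.078e12

atomic unit of force: F_au = E_h/a₀ = m_e²e⁶/((4πε₀)³ℏ⁴) = 8.220e-8 N.
2.53e5 / 8.220e-8 = 3.078e12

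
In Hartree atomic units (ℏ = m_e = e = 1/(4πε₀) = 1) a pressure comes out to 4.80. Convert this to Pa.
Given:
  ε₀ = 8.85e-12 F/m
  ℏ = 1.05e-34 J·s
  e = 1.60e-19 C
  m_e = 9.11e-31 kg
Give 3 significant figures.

One atomic unit of pressure: P_au = E_h/a₀³ = m_e⁴e¹⁰/((4πε₀)⁵ℏ⁸) = 3.01e13 Pa.
4.80 × 3.01e13 Pa = 1.45e14 Pa

1.45e14 Pa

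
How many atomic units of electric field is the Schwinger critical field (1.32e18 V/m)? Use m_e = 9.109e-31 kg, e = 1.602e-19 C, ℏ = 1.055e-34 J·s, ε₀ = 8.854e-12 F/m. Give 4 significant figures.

atomic unit of electric field: E_au = E_h/(e a₀) = m_e²e⁵/((4πε₀)³ℏ⁴) = 5.131e11 V/m.
1.32e18 / 5.131e11 = 2.573e6

2.573e6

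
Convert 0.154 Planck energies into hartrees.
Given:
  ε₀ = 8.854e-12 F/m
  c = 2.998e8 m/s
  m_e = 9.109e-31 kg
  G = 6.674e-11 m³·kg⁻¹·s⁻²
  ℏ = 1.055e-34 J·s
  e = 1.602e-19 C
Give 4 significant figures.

Planck energy: E_P = √(ℏc⁵/G) = 1.957e9 J
hartree: E_h = m_e e⁴/(4πε₀ℏ)² = 4.354e-18 J
0.154 × 1.957e9 / 4.354e-18 = 6.920e25

6.920e25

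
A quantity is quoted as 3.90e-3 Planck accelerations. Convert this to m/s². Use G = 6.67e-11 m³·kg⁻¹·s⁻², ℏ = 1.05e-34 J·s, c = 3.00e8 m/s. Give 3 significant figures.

One Planck acceleration: a_P = √(c⁷/(ℏG)) = 5.59e51 m/s².
3.90e-3 × 5.59e51 m/s² = 2.18e49 m/s²

2.18e49 m/s²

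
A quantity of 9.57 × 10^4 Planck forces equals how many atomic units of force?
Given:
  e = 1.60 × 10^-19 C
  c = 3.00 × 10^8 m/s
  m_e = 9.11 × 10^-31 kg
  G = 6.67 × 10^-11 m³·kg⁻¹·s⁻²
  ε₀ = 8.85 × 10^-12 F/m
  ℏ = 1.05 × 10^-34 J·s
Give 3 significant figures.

Planck force: F_P = c⁴/G = 1.21 × 10^44 N
atomic unit of force: F_au = E_h/a₀ = m_e²e⁶/((4πε₀)³ℏ⁴) = 8.33 × 10^-8 N
9.57 × 10^4 × 1.21 × 10^44 / 8.33 × 10^-8 = 1.40 × 10^56

1.40 × 10^56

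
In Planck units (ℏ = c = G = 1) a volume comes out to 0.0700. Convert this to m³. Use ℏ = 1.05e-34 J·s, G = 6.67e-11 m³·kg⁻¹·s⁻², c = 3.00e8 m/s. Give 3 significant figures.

2.92e-106 m³

One Planck volume: V_P = (ℏG/c³)^(3/2) = 4.18e-105 m³.
0.0700 × 4.18e-105 m³ = 2.92e-106 m³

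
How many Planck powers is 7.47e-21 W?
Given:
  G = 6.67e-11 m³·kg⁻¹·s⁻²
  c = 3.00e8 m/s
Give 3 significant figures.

Planck power: P_P = c⁵/G = 3.64e52 W.
7.47e-21 / 3.64e52 = 2.05e-73

2.05e-73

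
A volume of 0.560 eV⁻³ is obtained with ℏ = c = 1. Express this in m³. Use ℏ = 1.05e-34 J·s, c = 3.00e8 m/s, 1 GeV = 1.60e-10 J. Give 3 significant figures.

4.27e-21 m³

Volume is [L]³ = [E]⁻³·(ℏc)³.
1 GeV⁻³ → (ℏc)³ × (1 GeV in J)⁻³ = 7.63e-48 m³.
Convert the energy scale: 0.560 eV⁻³ = 5.60e26 GeV⁻³.
Result: 5.60e26 × 7.63e-48 = 4.27e-21 m³.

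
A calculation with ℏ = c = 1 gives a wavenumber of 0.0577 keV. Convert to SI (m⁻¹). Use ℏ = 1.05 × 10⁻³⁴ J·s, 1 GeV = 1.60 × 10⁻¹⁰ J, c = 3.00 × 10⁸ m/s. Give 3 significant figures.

2.93 × 10⁸ m⁻¹

Inverse length is [E]/(ℏc).
1 GeV → 1/(ℏc) × (1 GeV in J) = 5.08 × 10¹⁵ m⁻¹.
Convert the energy scale: 0.0577 keV = 5.77 × 10⁻⁸ GeV.
Result: 5.77 × 10⁻⁸ × 5.08 × 10¹⁵ = 2.93 × 10⁸ m⁻¹.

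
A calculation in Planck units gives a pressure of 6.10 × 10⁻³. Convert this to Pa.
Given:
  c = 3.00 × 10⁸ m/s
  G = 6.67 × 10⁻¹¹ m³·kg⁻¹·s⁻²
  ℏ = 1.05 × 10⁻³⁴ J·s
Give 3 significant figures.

One Planck pressure: p_P = c⁷/(ℏG²) = 4.68 × 10¹¹³ Pa.
6.10 × 10⁻³ × 4.68 × 10¹¹³ Pa = 2.86 × 10¹¹¹ Pa

2.86 × 10¹¹¹ Pa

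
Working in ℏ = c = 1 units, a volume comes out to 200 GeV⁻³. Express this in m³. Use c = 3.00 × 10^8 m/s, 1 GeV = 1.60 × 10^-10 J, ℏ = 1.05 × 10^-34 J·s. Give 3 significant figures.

1.53 × 10^-45 m³

Volume is [L]³ = [E]⁻³·(ℏc)³.
1 GeV⁻³ → (ℏc)³ × (1 GeV in J)⁻³ = 7.63 × 10^-48 m³.
Result: 200 × 7.63 × 10^-48 = 1.53 × 10^-45 m³.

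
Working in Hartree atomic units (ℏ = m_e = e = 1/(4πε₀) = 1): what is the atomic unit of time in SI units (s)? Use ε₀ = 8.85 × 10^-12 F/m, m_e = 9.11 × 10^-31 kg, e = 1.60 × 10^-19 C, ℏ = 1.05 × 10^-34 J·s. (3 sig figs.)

From ℏ = m_e = e = 1/(4πε₀) = 1 the time scale is τ_au = (4πε₀)²ℏ³/(m_e e⁴).
E_h = 4.38 × 10^-18 J
ℏ/E_h = 2.40 × 10^-17 s

2.40 × 10^-17 s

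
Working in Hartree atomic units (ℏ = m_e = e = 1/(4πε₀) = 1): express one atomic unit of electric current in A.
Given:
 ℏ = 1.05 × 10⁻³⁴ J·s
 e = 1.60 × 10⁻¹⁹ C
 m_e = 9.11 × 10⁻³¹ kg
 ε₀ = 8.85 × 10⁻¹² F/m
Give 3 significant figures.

6.67 × 10⁻³ A

The unique combination of the constants set to 1 with dimensions of current is I_au = e E_h/ℏ = m_e e⁵/((4πε₀)²ℏ³).
E_h = 4.38 × 10⁻¹⁸ J
e·E_h/ℏ = 6.67 × 10⁻³ A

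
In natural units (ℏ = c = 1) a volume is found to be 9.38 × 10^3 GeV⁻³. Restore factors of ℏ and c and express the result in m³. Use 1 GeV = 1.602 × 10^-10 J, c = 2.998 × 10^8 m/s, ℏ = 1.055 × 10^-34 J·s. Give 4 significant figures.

Volume is [L]³ = [E]⁻³·(ℏc)³.
1 GeV⁻³ → (ℏc)³ × (1 GeV in J)⁻³ = 7.696 × 10^-48 m³.
Result: 9.38 × 10^3 × 7.696 × 10^-48 = 7.219 × 10^-44 m³.

7.219 × 10^-44 m³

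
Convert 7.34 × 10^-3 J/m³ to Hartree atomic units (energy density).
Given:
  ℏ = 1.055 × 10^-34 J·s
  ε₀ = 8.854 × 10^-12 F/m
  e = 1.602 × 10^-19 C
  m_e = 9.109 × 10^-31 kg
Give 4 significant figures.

2.506 × 10^-16

atomic unit of energy density: u_au = E_h/a₀³ = m_e⁴e¹⁰/((4πε₀)⁵ℏ⁸) = 2.929 × 10^13 J/m³.
7.34 × 10^-3 / 2.929 × 10^13 = 2.506 × 10^-16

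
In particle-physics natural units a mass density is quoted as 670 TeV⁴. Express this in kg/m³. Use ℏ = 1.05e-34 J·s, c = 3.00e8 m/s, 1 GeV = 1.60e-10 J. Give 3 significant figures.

Mass density is [E]/(c²[L]³) = [E]⁴/(ℏ³c⁵).
1 GeV⁴ → 1/(ℏ³c⁵) × (1 GeV in J)⁴ = 2.33e20 kg/m³.
Convert the energy scale: 670 TeV⁴ = 6.70e14 GeV⁴.
Result: 6.70e14 × 2.33e20 = 1.56e35 kg/m³.

1.56e35 kg/m³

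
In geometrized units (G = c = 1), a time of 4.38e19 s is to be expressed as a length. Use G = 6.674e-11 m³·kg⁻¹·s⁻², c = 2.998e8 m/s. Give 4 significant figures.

1.313e28 m

Time → length via c.
4.38e19 s × (c) = 1.313e28 m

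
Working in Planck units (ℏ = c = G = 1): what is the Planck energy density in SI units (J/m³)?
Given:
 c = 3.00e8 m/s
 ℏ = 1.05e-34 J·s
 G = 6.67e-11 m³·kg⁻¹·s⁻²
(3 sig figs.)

From ℏ = c = G = 1 the energy density scale is u_P = c⁷/(ℏG²).
  = 2.19e59 / 4.67e-55
  = 4.68e113 J/m³

4.68e113 J/m³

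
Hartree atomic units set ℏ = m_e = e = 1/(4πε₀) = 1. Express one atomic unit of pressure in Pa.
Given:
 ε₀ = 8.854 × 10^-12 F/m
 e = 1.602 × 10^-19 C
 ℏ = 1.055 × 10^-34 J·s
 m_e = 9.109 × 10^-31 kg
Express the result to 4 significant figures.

Dimensional analysis gives P_au = E_h/a₀³ = m_e⁴e¹⁰/((4πε₀)⁵ℏ⁸).
E_h = 4.354 × 10^-18 J
a₀ = 5.297 × 10^-11 m
E_h/a₀³ = 2.929 × 10^13 Pa

2.929 × 10^13 Pa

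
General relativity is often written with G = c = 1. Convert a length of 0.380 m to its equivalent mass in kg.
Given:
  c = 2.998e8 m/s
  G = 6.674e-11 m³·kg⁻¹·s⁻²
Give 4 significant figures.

Length → mass via c²/G.
0.380 m × (c²/G) = 5.118e26 kg

5.118e26 kg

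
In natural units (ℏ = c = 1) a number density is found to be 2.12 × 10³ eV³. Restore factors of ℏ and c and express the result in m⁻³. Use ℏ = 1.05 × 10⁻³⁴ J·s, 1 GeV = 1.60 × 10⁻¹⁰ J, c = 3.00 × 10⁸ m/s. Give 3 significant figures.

2.78 × 10²³ m⁻³

Number density is [L]⁻³ = [E]³/(ℏc)³.
1 GeV³ → 1/(ℏc)³ × (1 GeV in J)³ = 1.31 × 10⁴⁷ m⁻³.
Convert the energy scale: 2.12 × 10³ eV³ = 2.12 × 10⁻²⁴ GeV³.
Result: 2.12 × 10⁻²⁴ × 1.31 × 10⁴⁷ = 2.78 × 10²³ m⁻³.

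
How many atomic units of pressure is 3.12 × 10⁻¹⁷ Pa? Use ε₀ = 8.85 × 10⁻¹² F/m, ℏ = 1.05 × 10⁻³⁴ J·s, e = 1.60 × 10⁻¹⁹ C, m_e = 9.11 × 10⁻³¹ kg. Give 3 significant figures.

1.04 × 10⁻³⁰

atomic unit of pressure: P_au = E_h/a₀³ = m_e⁴e¹⁰/((4πε₀)⁵ℏ⁸) = 3.01 × 10¹³ Pa.
3.12 × 10⁻¹⁷ / 3.01 × 10¹³ = 1.04 × 10⁻³⁰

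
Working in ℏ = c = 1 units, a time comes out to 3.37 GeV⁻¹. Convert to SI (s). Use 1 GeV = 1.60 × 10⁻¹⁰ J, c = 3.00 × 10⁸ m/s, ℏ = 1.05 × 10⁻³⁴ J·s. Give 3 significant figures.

2.21 × 10⁻²⁴ s

A time is [E]⁻¹ in ℏ=c=1; restore one factor of ℏ.
1 GeV⁻¹ → ℏ × (1 GeV in J)⁻¹ = 6.56 × 10⁻²⁵ s.
Result: 3.37 × 6.56 × 10⁻²⁵ = 2.21 × 10⁻²⁴ s.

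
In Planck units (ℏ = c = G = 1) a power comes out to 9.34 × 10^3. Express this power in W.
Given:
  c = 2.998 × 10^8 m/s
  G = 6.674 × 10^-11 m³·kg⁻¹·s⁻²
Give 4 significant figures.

One Planck power: P_P = c⁵/G = 3.629 × 10^52 W.
9.34 × 10^3 × 3.629 × 10^52 W = 3.389 × 10^56 W

3.389 × 10^56 W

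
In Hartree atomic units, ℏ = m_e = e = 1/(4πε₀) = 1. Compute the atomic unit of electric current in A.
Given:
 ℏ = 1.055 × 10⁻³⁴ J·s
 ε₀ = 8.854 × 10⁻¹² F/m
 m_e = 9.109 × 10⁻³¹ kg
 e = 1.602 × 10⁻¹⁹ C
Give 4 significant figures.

The unique combination of the constants set to 1 with dimensions of current is I_au = e E_h/ℏ = m_e e⁵/((4πε₀)²ℏ³).
E_h = 4.354 × 10⁻¹⁸ J
e·E_h/ℏ = 6.612 × 10⁻³ A

6.612 × 10⁻³ A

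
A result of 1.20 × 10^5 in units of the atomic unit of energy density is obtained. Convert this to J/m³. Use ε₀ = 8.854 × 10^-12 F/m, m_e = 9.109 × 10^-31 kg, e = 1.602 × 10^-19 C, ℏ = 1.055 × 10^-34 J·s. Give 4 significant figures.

One atomic unit of energy density: u_au = E_h/a₀³ = m_e⁴e¹⁰/((4πε₀)⁵ℏ⁸) = 2.929 × 10^13 J/m³.
1.20 × 10^5 × 2.929 × 10^13 J/m³ = 3.515 × 10^18 J/m³

3.515 × 10^18 J/m³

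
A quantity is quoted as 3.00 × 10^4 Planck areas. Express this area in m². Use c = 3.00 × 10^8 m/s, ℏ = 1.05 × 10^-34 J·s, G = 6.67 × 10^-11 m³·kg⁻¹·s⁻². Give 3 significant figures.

One Planck area: A_P = ℏG/c³ = 2.59 × 10^-70 m².
3.00 × 10^4 × 2.59 × 10^-70 m² = 7.78 × 10^-66 m²

7.78 × 10^-66 m²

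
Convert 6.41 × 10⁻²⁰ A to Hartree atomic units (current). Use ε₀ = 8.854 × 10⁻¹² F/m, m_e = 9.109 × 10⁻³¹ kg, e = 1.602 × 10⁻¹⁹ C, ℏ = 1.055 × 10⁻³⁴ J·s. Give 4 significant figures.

9.695 × 10⁻¹⁸

atomic unit of electric current: I_au = e E_h/ℏ = m_e e⁵/((4πε₀)²ℏ³) = 6.612 × 10⁻³ A.
6.41 × 10⁻²⁰ / 6.612 × 10⁻³ = 9.695 × 10⁻¹⁸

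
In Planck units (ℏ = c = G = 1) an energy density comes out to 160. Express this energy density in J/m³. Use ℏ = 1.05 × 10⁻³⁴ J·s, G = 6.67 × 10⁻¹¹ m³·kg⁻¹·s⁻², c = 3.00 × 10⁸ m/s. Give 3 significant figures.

One Planck energy density: u_P = c⁷/(ℏG²) = 4.68 × 10¹¹³ J/m³.
160 × 4.68 × 10¹¹³ J/m³ = 7.49 × 10¹¹⁵ J/m³

7.49 × 10¹¹⁵ J/m³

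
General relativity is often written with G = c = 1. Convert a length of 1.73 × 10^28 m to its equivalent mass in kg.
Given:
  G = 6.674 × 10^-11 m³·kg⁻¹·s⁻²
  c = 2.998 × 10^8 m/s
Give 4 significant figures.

2.330 × 10^55 kg

Length → mass via c²/G.
1.73 × 10^28 m × (c²/G) = 2.330 × 10^55 kg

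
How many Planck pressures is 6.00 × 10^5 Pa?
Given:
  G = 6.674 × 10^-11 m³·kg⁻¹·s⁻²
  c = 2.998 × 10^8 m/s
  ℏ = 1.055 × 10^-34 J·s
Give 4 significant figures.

Planck pressure: p_P = c⁷/(ℏG²) = 4.632 × 10^113 Pa.
6.00 × 10^5 / 4.632 × 10^113 = 1.295 × 10^-108

1.295 × 10^-108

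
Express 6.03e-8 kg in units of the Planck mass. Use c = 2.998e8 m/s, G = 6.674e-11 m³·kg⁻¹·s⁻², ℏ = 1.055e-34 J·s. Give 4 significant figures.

Planck mass: m_P = √(ℏc/G) = 2.177e-8 kg.
6.03e-8 / 2.177e-8 = 2.770

2.770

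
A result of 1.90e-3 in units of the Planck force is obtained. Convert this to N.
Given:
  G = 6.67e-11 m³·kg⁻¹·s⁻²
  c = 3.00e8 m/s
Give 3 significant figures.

One Planck force: F_P = c⁴/G = 1.21e44 N.
1.90e-3 × 1.21e44 N = 2.31e41 N

2.31e41 N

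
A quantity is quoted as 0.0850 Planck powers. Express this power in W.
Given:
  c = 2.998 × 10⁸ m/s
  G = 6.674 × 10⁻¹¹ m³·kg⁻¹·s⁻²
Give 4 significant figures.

3.085 × 10⁵¹ W

One Planck power: P_P = c⁵/G = 3.629 × 10⁵² W.
0.0850 × 3.629 × 10⁵² W = 3.085 × 10⁵¹ W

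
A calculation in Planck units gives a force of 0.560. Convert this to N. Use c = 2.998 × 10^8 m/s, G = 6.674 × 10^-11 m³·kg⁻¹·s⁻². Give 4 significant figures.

6.778 × 10^43 N

One Planck force: F_P = c⁴/G = 1.210 × 10^44 N.
0.560 × 1.210 × 10^44 N = 6.778 × 10^43 N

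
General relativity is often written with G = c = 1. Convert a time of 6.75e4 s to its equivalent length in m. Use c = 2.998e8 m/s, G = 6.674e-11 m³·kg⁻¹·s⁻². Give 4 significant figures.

2.024e13 m

Time → length via c.
6.75e4 s × (c) = 2.024e13 m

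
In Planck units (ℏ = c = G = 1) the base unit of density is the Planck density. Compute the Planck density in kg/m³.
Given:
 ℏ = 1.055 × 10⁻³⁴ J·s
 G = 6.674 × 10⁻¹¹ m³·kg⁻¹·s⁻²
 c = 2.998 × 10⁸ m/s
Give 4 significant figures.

ρ_P = c⁵/(ℏG²)
  = 2.422 × 10⁴² / 4.699 × 10⁻⁵⁵
  = 5.154 × 10⁹⁶ kg/m³

5.154 × 10⁹⁶ kg/m³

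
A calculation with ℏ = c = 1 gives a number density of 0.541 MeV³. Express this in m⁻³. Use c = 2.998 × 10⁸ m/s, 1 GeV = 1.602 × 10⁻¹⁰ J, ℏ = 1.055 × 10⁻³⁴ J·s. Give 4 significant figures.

Number density is [L]⁻³ = [E]³/(ℏc)³.
1 GeV³ → 1/(ℏc)³ × (1 GeV in J)³ = 1.299 × 10⁴⁷ m⁻³.
Convert the energy scale: 0.541 MeV³ = 5.41 × 10⁻¹⁰ GeV³.
Result: 5.41 × 10⁻¹⁰ × 1.299 × 10⁴⁷ = 7.030 × 10³⁷ m⁻³.

7.030 × 10³⁷ m⁻³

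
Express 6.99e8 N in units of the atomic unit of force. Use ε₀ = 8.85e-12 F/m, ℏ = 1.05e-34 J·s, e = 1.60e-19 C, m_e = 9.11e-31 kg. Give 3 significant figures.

8.39e15

atomic unit of force: F_au = E_h/a₀ = m_e²e⁶/((4πε₀)³ℏ⁴) = 8.33e-8 N.
6.99e8 / 8.33e-8 = 8.39e15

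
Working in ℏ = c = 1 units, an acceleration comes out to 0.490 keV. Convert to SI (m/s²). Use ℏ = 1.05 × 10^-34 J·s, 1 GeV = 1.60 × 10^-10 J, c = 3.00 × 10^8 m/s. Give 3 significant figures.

Acceleration is [L]/[T]² = c·[E]/ℏ.
1 GeV → c/ℏ × (1 GeV in J) = 4.57 × 10^32 m/s².
Convert the energy scale: 0.490 keV = 4.90 × 10^-7 GeV.
Result: 4.90 × 10^-7 × 4.57 × 10^32 = 2.24 × 10^26 m/s².

2.24 × 10^26 m/s²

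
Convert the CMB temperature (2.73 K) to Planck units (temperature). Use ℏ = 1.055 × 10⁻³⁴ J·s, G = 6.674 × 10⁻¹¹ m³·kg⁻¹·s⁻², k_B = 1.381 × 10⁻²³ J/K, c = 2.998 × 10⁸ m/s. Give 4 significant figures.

1.927 × 10⁻³²

Planck temperature: T_P = √(ℏc⁵/G) / k_B = 1.417 × 10³² K.
2.73 / 1.417 × 10³² = 1.927 × 10⁻³²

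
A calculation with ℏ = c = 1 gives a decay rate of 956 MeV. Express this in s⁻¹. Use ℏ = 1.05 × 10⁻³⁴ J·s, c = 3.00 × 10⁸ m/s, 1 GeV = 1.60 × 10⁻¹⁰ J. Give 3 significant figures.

A rate is [E]/ℏ; divide by ℏ.
1 GeV → 1/ℏ × (1 GeV in J) = 1.52 × 10²⁴ s⁻¹.
Convert the energy scale: 956 MeV = 0.956 GeV.
Result: 0.956 × 1.52 × 10²⁴ = 1.46 × 10²⁴ s⁻¹.

1.46 × 10²⁴ s⁻¹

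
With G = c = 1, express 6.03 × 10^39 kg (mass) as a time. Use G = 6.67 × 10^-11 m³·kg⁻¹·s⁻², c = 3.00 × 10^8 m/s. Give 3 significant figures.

1.49 × 10^4 s

Mass → time via G/c³.
6.03 × 10^39 kg × (G/c³) = 1.49 × 10^4 s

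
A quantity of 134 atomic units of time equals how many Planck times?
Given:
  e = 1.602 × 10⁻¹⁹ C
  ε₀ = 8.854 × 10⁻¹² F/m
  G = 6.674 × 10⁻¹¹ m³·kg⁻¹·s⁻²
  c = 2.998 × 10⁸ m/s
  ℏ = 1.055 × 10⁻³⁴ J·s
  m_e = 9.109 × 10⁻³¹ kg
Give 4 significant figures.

6.021 × 10²⁸

atomic unit of time: τ_au = (4πε₀)²ℏ³/(m_e e⁴) = 2.423 × 10⁻¹⁷ s
Planck time: t_P = √(ℏG/c⁵) = 5.392 × 10⁻⁴⁴ s
134 × 2.423 × 10⁻¹⁷ / 5.392 × 10⁻⁴⁴ = 6.021 × 10²⁸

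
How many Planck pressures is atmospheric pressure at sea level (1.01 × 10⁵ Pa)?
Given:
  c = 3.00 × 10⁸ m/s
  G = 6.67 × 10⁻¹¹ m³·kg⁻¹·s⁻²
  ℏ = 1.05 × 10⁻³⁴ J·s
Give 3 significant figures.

2.16 × 10⁻¹⁰⁹

Planck pressure: p_P = c⁷/(ℏG²) = 4.68 × 10¹¹³ Pa.
1.01 × 10⁵ / 4.68 × 10¹¹³ = 2.16 × 10⁻¹⁰⁹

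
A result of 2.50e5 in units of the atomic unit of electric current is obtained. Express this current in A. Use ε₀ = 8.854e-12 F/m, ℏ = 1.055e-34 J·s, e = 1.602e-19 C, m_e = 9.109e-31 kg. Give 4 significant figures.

One atomic unit of electric current: I_au = e E_h/ℏ = m_e e⁵/((4πε₀)²ℏ³) = 6.612e-3 A.
2.50e5 × 6.612e-3 A = 1.653e3 A

1.653e3 A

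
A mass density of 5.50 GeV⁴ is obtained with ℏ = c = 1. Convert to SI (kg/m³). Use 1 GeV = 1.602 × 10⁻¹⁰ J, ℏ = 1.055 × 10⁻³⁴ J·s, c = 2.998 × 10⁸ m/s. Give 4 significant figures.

1.274 × 10²¹ kg/m³

Mass density is [E]/(c²[L]³) = [E]⁴/(ℏ³c⁵).
1 GeV⁴ → 1/(ℏ³c⁵) × (1 GeV in J)⁴ = 2.316 × 10²⁰ kg/m³.
Result: 5.50 × 2.316 × 10²⁰ = 1.274 × 10²¹ kg/m³.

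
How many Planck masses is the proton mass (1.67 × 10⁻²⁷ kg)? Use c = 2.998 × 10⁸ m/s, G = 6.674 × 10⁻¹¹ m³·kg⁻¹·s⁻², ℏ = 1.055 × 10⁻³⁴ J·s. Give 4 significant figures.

Planck mass: m_P = √(ℏc/G) = 2.177 × 10⁻⁸ kg.
1.67 × 10⁻²⁷ / 2.177 × 10⁻⁸ = 7.671 × 10⁻²⁰

7.671 × 10⁻²⁰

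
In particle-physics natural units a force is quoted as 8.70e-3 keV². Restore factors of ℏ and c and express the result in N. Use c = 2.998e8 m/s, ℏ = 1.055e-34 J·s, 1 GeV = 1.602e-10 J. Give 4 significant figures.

7.059e-9 N

Force is [E]/[L] = [E]²/(ℏc); restore (ℏc)⁻¹.
1 GeV² → 1/(ℏc) × (1 GeV in J)² = 8.114e5 N.
Convert the energy scale: 8.70e-3 keV² = 8.70e-15 GeV².
Result: 8.70e-15 × 8.114e5 = 7.059e-9 N.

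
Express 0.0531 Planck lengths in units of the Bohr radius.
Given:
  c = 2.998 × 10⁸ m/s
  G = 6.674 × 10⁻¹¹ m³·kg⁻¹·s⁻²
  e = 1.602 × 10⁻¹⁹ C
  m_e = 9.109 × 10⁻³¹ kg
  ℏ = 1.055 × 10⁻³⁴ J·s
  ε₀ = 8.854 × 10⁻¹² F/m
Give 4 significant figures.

Planck length: ℓ_P = √(ℏG/c³) = 1.616 × 10⁻³⁵ m
Bohr radius: a₀ = 4πε₀ℏ²/(m_e e²) = 5.297 × 10⁻¹¹ m
0.0531 × 1.616 × 10⁻³⁵ / 5.297 × 10⁻¹¹ = 1.620 × 10⁻²⁶

1.620 × 10⁻²⁶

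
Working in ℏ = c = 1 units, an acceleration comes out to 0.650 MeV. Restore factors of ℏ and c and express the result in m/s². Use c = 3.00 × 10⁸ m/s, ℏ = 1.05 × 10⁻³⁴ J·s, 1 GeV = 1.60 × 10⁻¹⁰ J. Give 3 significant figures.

Acceleration is [L]/[T]² = c·[E]/ℏ.
1 GeV → c/ℏ × (1 GeV in J) = 4.57 × 10³² m/s².
Convert the energy scale: 0.650 MeV = 6.50 × 10⁻⁴ GeV.
Result: 6.50 × 10⁻⁴ × 4.57 × 10³² = 2.97 × 10²⁹ m/s².

2.97 × 10²⁹ m/s²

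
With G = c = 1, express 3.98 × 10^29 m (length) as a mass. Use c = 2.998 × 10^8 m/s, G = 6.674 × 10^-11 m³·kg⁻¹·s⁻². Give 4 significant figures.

Length → mass via c²/G.
3.98 × 10^29 m × (c²/G) = 5.360 × 10^56 kg

5.360 × 10^56 kg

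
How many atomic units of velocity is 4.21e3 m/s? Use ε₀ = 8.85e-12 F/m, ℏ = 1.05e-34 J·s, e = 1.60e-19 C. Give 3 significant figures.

atomic unit of velocity: v_au = e²/(4πε₀ℏ) = 2.19e6 m/s.
4.21e3 / 2.19e6 = 1.92e-3

1.92e-3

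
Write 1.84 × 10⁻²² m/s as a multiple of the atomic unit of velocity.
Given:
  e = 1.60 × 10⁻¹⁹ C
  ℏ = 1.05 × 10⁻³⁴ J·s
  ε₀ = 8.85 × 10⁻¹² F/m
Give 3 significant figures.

8.39 × 10⁻²⁹

atomic unit of velocity: v_au = e²/(4πε₀ℏ) = 2.19 × 10⁶ m/s.
1.84 × 10⁻²² / 2.19 × 10⁶ = 8.39 × 10⁻²⁹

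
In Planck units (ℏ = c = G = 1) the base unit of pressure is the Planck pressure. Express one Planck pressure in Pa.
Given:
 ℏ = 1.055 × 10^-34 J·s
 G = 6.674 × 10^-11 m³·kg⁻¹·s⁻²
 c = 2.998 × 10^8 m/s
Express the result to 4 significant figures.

4.632 × 10^113 Pa

p_P = c⁷/(ℏG²)
  = 2.177 × 10^59 / 4.699 × 10^-55
  = 4.632 × 10^113 Pa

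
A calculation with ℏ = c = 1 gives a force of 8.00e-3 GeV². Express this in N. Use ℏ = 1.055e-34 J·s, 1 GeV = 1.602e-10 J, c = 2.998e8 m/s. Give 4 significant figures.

Force is [E]/[L] = [E]²/(ℏc); restore (ℏc)⁻¹.
1 GeV² → 1/(ℏc) × (1 GeV in J)² = 8.114e5 N.
Result: 8.00e-3 × 8.114e5 = 6.491e3 N.

6.491e3 N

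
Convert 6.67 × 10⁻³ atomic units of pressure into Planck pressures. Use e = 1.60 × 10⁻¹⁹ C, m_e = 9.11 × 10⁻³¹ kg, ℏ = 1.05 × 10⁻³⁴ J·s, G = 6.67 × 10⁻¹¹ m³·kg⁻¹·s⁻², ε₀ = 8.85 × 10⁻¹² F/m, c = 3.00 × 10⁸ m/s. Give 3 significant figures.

atomic unit of pressure: P_au = E_h/a₀³ = m_e⁴e¹⁰/((4πε₀)⁵ℏ⁸) = 3.01 × 10¹³ Pa
Planck pressure: p_P = c⁷/(ℏG²) = 4.68 × 10¹¹³ Pa
6.67 × 10⁻³ × 3.01 × 10¹³ / 4.68 × 10¹¹³ = 4.29 × 10⁻¹⁰³

4.29 × 10⁻¹⁰³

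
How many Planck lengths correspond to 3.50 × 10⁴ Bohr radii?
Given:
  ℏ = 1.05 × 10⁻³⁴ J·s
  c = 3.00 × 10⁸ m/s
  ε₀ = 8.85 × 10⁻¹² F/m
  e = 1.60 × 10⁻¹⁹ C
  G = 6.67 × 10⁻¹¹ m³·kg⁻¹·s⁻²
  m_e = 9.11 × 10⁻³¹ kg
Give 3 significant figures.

Bohr radius: a₀ = 4πε₀ℏ²/(m_e e²) = 5.26 × 10⁻¹¹ m
Planck length: ℓ_P = √(ℏG/c³) = 1.61 × 10⁻³⁵ m
3.50 × 10⁴ × 5.26 × 10⁻¹¹ / 1.61 × 10⁻³⁵ = 1.14 × 10²⁹

1.14 × 10²⁹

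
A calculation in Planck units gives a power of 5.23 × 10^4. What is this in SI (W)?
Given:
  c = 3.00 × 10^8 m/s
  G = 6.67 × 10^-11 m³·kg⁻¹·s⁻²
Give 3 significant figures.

1.91 × 10^57 W

One Planck power: P_P = c⁵/G = 3.64 × 10^52 W.
5.23 × 10^4 × 3.64 × 10^52 W = 1.91 × 10^57 W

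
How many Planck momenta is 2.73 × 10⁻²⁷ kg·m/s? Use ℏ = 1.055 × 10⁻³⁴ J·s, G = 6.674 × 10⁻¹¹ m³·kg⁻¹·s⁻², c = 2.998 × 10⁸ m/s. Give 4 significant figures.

4.183 × 10⁻²⁸

Planck momentum: p_P = √(ℏc³/G) = 6.527 kg·m/s.
2.73 × 10⁻²⁷ / 6.527 = 4.183 × 10⁻²⁸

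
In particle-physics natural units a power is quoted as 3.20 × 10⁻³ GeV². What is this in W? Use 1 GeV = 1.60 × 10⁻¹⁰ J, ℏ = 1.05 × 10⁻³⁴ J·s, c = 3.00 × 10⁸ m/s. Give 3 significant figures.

7.80 × 10¹¹ W

Power is [E]/[T] = [E]²/ℏ.
1 GeV² → 1/ℏ × (1 GeV in J)² = 2.44 × 10¹⁴ W.
Result: 3.20 × 10⁻³ × 2.44 × 10¹⁴ = 7.80 × 10¹¹ W.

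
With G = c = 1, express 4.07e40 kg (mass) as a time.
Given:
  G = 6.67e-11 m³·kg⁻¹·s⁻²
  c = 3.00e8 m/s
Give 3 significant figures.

Mass → time via G/c³.
4.07e40 kg × (G/c³) = 1.01e5 s

1.01e5 s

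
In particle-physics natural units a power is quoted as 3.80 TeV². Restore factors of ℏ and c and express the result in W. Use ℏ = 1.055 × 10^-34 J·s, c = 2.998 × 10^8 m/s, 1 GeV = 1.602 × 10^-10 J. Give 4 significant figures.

Power is [E]/[T] = [E]²/ℏ.
1 GeV² → 1/ℏ × (1 GeV in J)² = 2.433 × 10^14 W.
Convert the energy scale: 3.80 TeV² = 3.80 × 10^6 GeV².
Result: 3.80 × 10^6 × 2.433 × 10^14 = 9.244 × 10^20 W.

9.244 × 10^20 W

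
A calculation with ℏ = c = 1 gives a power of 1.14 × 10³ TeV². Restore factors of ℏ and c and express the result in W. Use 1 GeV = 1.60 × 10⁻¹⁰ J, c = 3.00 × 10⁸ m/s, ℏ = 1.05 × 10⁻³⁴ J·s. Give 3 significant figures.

Power is [E]/[T] = [E]²/ℏ.
1 GeV² → 1/ℏ × (1 GeV in J)² = 2.44 × 10¹⁴ W.
Convert the energy scale: 1.14 × 10³ TeV² = 1.14 × 10⁹ GeV².
Result: 1.14 × 10⁹ × 2.44 × 10¹⁴ = 2.78 × 10²³ W.

2.78 × 10²³ W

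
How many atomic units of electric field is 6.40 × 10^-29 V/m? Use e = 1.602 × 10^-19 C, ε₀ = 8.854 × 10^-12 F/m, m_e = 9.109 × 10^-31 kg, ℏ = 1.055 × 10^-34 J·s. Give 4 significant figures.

1.247 × 10^-40

atomic unit of electric field: E_au = E_h/(e a₀) = m_e²e⁵/((4πε₀)³ℏ⁴) = 5.131 × 10^11 V/m.
6.40 × 10^-29 / 5.131 × 10^11 = 1.247 × 10^-40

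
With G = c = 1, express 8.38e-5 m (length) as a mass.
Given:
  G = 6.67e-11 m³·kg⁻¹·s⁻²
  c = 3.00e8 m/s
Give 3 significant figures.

Length → mass via c²/G.
8.38e-5 m × (c²/G) = 1.13e23 kg

1.13e23 kg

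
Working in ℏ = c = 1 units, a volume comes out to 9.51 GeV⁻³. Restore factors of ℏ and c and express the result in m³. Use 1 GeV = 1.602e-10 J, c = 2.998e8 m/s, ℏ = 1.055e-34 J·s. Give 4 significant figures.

Volume is [L]³ = [E]⁻³·(ℏc)³.
1 GeV⁻³ → (ℏc)³ × (1 GeV in J)⁻³ = 7.696e-48 m³.
Result: 9.51 × 7.696e-48 = 7.319e-47 m³.

7.319e-47 m³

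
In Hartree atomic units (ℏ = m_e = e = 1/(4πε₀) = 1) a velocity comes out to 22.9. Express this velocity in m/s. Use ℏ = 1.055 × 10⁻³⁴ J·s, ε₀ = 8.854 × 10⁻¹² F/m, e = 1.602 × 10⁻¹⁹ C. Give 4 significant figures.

One atomic unit of velocity: v_au = e²/(4πε₀ℏ) = 2.186 × 10⁶ m/s.
22.9 × 2.186 × 10⁶ m/s = 5.007 × 10⁷ m/s

5.007 × 10⁷ m/s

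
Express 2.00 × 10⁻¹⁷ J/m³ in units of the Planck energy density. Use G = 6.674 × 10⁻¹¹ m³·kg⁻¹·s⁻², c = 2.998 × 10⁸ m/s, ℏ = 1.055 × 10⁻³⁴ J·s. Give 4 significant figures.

Planck energy density: u_P = c⁷/(ℏG²) = 4.632 × 10¹¹³ J/m³.
2.00 × 10⁻¹⁷ / 4.632 × 10¹¹³ = 4.318 × 10⁻¹³¹

4.318 × 10⁻¹³¹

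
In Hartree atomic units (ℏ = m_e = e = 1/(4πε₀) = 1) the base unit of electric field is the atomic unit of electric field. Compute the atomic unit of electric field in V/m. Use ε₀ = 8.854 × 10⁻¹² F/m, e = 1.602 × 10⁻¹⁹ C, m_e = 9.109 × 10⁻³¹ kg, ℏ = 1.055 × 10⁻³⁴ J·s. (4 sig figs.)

E_au = E_h/(e a₀) = m_e²e⁵/((4πε₀)³ℏ⁴)
E_h = 4.354 × 10⁻¹⁸ J
a₀ = 5.297 × 10⁻¹¹ m
E_h/(e·a₀) = 5.131 × 10¹¹ V/m

5.131 × 10¹¹ V/m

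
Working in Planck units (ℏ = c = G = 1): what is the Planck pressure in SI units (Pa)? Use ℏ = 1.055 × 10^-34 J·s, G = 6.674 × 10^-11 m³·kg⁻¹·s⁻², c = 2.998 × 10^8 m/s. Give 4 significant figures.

4.632 × 10^113 Pa

Dimensional analysis gives p_P = c⁷/(ℏG²).
  = 2.177 × 10^59 / 4.699 × 10^-55
  = 4.632 × 10^113 Pa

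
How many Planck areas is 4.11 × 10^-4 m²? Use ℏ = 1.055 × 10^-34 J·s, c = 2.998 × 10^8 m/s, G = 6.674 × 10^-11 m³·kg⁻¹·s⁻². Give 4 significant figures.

Planck area: A_P = ℏG/c³ = 2.613 × 10^-70 m².
4.11 × 10^-4 / 2.613 × 10^-70 = 1.573 × 10^66

1.573 × 10^66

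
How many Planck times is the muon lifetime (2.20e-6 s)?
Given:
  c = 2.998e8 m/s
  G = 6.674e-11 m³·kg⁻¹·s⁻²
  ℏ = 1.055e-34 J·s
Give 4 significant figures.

4.080e37

Planck time: t_P = √(ℏG/c⁵) = 5.392e-44 s.
2.20e-6 / 5.392e-44 = 4.080e37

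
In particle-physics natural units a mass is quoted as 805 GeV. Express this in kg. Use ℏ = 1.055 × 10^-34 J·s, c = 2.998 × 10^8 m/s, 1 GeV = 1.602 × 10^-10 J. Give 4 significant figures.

1.435 × 10^-24 kg

Mass is [E]/c²; divide by c².
1 GeV → 1/c² × (1 GeV in J) = 1.782 × 10^-27 kg.
Result: 805 × 1.782 × 10^-27 = 1.435 × 10^-24 kg.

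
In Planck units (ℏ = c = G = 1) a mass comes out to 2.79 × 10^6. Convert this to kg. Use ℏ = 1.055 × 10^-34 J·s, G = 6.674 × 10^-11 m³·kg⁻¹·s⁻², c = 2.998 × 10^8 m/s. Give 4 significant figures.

One Planck mass: m_P = √(ℏc/G) = 2.177 × 10^-8 kg.
2.79 × 10^6 × 2.177 × 10^-8 kg = 0.06074 kg

0.06074 kg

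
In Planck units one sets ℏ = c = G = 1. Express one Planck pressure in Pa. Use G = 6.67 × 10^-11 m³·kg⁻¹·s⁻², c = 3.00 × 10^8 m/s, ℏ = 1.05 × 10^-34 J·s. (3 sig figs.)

4.68 × 10^113 Pa

p_P = c⁷/(ℏG²)
  = 2.19 × 10^59 / 4.67 × 10^-55
  = 4.68 × 10^113 Pa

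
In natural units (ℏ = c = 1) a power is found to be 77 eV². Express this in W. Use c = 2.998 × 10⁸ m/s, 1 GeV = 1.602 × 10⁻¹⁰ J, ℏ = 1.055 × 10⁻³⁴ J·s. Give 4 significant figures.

0.01873 W

Power is [E]/[T] = [E]²/ℏ.
1 GeV² → 1/ℏ × (1 GeV in J)² = 2.433 × 10¹⁴ W.
Convert the energy scale: 77 eV² = 7.70 × 10⁻¹⁷ GeV².
Result: 7.70 × 10⁻¹⁷ × 2.433 × 10¹⁴ = 0.01873 W.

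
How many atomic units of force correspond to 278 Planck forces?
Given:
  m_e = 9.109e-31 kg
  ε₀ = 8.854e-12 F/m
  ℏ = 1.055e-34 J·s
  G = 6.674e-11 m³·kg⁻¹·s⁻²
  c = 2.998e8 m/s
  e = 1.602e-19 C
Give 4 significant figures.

Planck force: F_P = c⁴/G = 1.210e44 N
atomic unit of force: F_au = E_h/a₀ = m_e²e⁶/((4πε₀)³ℏ⁴) = 8.220e-8 N
278 × 1.210e44 / 8.220e-8 = 4.094e53

4.094e53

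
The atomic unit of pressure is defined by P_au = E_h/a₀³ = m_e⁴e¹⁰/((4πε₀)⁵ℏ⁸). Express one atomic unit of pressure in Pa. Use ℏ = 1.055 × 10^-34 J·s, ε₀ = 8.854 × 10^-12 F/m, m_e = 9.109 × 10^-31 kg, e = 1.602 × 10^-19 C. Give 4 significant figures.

2.929 × 10^13 Pa

P_au = E_h/a₀³ = m_e⁴e¹⁰/((4πε₀)⁵ℏ⁸)
E_h = 4.354 × 10^-18 J
a₀ = 5.297 × 10^-11 m
E_h/a₀³ = 2.929 × 10^13 Pa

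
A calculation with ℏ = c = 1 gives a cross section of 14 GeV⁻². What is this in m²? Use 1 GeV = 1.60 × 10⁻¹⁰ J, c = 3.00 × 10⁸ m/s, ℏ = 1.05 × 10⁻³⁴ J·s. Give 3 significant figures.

5.43 × 10⁻³¹ m²

Area is [L]² = [E]⁻²·(ℏc)²; restore (ℏc)².
1 GeV⁻² → (ℏc)² × (1 GeV in J)⁻² = 3.88 × 10⁻³² m².
Result: 14 × 3.88 × 10⁻³² = 5.43 × 10⁻³¹ m².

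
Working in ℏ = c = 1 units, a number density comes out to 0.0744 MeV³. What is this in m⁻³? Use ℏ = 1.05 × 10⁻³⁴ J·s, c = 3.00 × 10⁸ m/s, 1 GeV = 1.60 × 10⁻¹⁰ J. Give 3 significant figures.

9.75 × 10³⁶ m⁻³

Number density is [L]⁻³ = [E]³/(ℏc)³.
1 GeV³ → 1/(ℏc)³ × (1 GeV in J)³ = 1.31 × 10⁴⁷ m⁻³.
Convert the energy scale: 0.0744 MeV³ = 7.44 × 10⁻¹¹ GeV³.
Result: 7.44 × 10⁻¹¹ × 1.31 × 10⁴⁷ = 9.75 × 10³⁶ m⁻³.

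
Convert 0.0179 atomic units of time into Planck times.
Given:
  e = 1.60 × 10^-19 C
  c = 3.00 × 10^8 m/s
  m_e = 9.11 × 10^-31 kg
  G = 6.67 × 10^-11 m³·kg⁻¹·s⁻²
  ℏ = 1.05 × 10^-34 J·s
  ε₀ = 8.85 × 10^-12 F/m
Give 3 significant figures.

atomic unit of time: τ_au = (4πε₀)²ℏ³/(m_e e⁴) = 2.40 × 10^-17 s
Planck time: t_P = √(ℏG/c⁵) = 5.37 × 10^-44 s
0.0179 × 2.40 × 10^-17 / 5.37 × 10^-44 = 8.00 × 10^24

8.00 × 10^24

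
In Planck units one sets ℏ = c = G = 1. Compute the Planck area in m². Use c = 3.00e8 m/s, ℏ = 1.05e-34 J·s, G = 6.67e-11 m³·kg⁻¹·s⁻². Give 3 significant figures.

2.59e-70 m²

A_P = ℏG/c³
  = 7.00e-45 / 2.70e25
  = 2.59e-70 m²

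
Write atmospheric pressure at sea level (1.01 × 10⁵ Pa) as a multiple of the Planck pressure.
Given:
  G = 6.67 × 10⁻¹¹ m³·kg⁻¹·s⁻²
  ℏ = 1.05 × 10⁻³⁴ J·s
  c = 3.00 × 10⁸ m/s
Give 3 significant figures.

2.16 × 10⁻¹⁰⁹

Planck pressure: p_P = c⁷/(ℏG²) = 4.68 × 10¹¹³ Pa.
1.01 × 10⁵ / 4.68 × 10¹¹³ = 2.16 × 10⁻¹⁰⁹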